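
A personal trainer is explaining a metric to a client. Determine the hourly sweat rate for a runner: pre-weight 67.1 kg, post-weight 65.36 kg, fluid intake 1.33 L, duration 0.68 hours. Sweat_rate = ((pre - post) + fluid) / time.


Mass lost = 67.1 - 65.36 = 1.74 kg
Add fluid consumed: 1.74 + 1.33 = 3.07 L total sweat
Sweat rate = 3.07 / 0.68 = 4.515 L/h

4.515 L/h


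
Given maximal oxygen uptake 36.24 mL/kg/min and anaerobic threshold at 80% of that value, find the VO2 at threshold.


Percentage as decimal = 0.8
VO2 at AT = 36.24 * 0.8 = 28.99 mL/kg/min

28.99 mL/kg/min


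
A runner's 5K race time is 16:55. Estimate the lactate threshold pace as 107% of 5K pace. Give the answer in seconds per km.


Total race time = 16*60 + 55 = 1015 seconds
5K pace = 1015 / 5 = 203.0 sec/km
LT pace = 203.0 * 1.07 = 217.21 sec/km

217.21 s/km


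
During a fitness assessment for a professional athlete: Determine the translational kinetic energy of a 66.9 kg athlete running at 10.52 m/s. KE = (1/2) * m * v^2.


KE = 0.5 * m * v^2
= 0.5 * 66.9 * 10.52^2
= 0.5 * 66.9 * 110.6704
= 3701.92 J

3701.92 J


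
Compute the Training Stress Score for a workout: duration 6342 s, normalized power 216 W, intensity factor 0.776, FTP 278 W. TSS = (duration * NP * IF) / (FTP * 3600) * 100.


Product = 6342 * 216 * 0.776 = 1063020.672
Base = 278 * 3600 = 1000800
TSS = 1063020.672 / 1000800 * 100 = 106.22

106.22 TSS


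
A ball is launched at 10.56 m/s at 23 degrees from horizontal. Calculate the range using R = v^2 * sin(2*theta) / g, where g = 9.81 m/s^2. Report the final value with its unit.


sin(2 * 23) = sin(46) = 0.71934
v^2 = 10.56^2 = 111.5136
R = 111.5136 * 0.71934 / 9.81
= 8.177 m

8.177 m


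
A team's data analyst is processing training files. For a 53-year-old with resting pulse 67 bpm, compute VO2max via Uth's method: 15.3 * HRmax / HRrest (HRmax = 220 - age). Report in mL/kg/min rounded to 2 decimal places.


Step 1: HRmax = 220 - 53 = 167 bpm
Step 2: Ratio = 167 / 67 = 2.4925
Step 3: VO2max = 15.3 * 2.4925 = 38.14 mL/kg/min

38.14 mL/kg/min


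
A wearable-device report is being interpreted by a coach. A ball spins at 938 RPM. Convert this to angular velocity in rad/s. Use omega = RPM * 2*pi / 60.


omega = 938 * 2 * pi / 60
= 938 * 6.28318531 / 60
= 5893.628 / 60
= 98.227 rad/s

98.227 rad/s


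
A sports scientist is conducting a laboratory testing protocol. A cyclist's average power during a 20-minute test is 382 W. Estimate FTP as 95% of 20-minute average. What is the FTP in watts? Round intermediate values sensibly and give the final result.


FTP = 20-min power * 0.95
= 382 * 0.95
= 362.9 W

362.9 W


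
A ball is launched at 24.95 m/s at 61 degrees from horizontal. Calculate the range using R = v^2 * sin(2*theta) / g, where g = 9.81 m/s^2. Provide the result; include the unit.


sin(2 * 61) = sin(122) = 0.848048
v^2 = 24.95^2 = 622.5025
R = 622.5025 * 0.848048 / 9.81
= 53.814 m

53.814 m


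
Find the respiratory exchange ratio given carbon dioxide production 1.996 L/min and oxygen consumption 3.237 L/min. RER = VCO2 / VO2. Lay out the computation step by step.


VCO2 = 1.996 L/min
VO2 = 3.237 L/min
RER = 1.996 / 3.237 = 0.6166

0.6166


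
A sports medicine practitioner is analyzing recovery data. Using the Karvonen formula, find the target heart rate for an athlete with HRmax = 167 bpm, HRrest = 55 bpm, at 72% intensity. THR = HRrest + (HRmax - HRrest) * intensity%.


HRR = 167 - 55 = 112
THR = 55 + 112 * 0.72
= 55 + 80.64
= 135.64 bpm

135.64 bpm


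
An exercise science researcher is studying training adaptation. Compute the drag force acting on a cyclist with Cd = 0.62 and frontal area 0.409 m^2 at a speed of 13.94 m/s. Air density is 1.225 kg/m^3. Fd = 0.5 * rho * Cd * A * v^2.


Step 1: v^2 = 194.3236
Step 2: Fd = 0.5 * 1.225 * 0.62 * 0.409 * 194.3236
= 30.182 N

30.182 N


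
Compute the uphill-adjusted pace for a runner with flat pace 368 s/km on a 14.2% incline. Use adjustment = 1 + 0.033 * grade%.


Adjustment factor = 1 + 0.033 * 14.2 = 1.4686
Grade-adjusted pace = 368 * 1.4686 = 540.44 s/km

540.44 s/km


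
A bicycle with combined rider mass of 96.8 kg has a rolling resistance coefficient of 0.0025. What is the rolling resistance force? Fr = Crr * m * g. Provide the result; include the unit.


Fr = 0.0025 * 96.8 * 9.81
= 0.242 * 9.81
= 2.374 N

2.374 N


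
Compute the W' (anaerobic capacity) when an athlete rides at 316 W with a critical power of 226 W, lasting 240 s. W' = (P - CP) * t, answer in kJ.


Above-CP power = 90 W
Duration = 240 s
W' = 90 * 240 = 21600 J
Convert: 21600 / 1000 = 21.6 kJ

21.6 kJ


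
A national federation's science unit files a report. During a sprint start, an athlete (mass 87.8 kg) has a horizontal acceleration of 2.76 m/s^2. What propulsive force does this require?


Propulsive force = mass * acceleration
= 87.8 kg * 2.76 m/s^2
= 242.33 N

242.33 N


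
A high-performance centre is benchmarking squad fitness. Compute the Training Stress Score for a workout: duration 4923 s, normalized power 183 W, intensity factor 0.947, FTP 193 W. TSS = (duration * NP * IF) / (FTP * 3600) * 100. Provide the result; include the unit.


Product = 4923 * 183 * 0.947 = 853160.823
Base = 193 * 3600 = 694800
TSS = 853160.823 / 694800 * 100 = 122.79

122.79 TSS


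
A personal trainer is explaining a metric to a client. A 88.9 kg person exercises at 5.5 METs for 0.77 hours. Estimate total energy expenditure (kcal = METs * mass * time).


Energy = METs * mass(kg) * time(h)
= 5.5 * 88.9 * 0.77
= 376.49 kcal

376.49 kcal


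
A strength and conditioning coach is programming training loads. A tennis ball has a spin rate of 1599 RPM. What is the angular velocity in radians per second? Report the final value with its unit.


Convert RPM to rad/s: multiply by 2*pi and divide by 60
omega = 1599 * 2 * pi / 60
= 167.447 rad/s

167.447 rad/s


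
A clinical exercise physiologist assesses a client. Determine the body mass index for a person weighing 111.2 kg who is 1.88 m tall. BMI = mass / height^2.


BMI = mass / height^2
= 111.2 / 1.88^2
= 111.2 / 3.5344
= 31.46 kg/m^2

31.46 kg/m^2


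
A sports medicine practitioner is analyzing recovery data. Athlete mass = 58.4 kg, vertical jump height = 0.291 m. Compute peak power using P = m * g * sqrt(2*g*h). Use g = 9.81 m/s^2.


sqrt(2 * 9.81 * 0.291) = sqrt(5.70942) = 2.389439 m/s
P = 58.4 * 9.81 * 2.389439
= 1368.92 W

1368.92 W


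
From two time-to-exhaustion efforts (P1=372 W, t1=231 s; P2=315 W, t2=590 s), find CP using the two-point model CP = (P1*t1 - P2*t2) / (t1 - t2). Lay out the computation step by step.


Work in trial 1 = 85932 J
Work in trial 2 = 185850 J
Delta work = -99918 J
Delta time = -359 s
CP = -99918 / -359 = 278.32 W

278.32 W


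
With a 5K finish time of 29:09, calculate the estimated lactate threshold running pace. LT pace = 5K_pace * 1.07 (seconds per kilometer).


Race duration = 1749 s for 5 km
Average pace = 1749 / 5 = 349.8 s/km
LT pace = 349.8 * 1.07
= 374.29 s/km

374.29 s/km


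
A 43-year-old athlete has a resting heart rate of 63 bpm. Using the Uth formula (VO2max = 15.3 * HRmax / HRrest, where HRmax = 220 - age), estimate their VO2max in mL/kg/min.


HRmax = 220 - 43 = 177 bpm
Ratio = HRmax / HRrest = 177 / 63 = 2.8095
VO2max = 15.3 * 2.8095 = 42.99 mL/kg/min

42.99 mL/kg/min


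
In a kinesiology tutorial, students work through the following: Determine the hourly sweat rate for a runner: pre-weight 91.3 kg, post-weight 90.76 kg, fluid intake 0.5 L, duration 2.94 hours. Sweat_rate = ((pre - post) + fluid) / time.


Mass lost = 91.3 - 90.76 = 0.54 kg
Add fluid consumed: 0.54 + 0.5 = 1.04 L total sweat
Sweat rate = 1.04 / 2.94 = 0.354 L/h

0.354 L/h


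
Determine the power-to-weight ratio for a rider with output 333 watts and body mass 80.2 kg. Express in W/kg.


P/W = 333 / 80.2 = 4.152 W/kg

4.152 W/kg


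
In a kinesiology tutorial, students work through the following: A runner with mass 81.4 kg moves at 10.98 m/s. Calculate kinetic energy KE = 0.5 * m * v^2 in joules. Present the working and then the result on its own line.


v^2 = 10.98^2 = 120.5604
KE = 0.5 * 81.4 * 120.5604
= 4906.81 J

4906.81 J


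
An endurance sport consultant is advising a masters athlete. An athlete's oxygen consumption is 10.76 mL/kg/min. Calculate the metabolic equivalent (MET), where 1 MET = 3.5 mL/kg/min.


MET = VO2 / 3.5
= 10.76 / 3.5
= 3.07 METs

3.07 METs


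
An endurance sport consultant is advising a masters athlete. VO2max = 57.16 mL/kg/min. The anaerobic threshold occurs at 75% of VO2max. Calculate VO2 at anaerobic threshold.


AT fraction = 75 / 100 = 0.75
AT VO2 = 57.16 * 0.75
= 42.87 mL/kg/min

42.87 mL/kg/min


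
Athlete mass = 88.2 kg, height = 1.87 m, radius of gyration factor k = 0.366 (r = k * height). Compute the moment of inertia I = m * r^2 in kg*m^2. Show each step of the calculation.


r = k * height = 0.366 * 1.87 = 0.68442 m
r^2 = 0.68442^2 = 0.468431
I = 88.2 * 0.468431 = 41.316 kg*m^2

41.316 kg*m^2


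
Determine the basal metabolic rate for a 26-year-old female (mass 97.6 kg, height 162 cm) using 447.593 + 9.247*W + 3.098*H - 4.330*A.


BMR = 447.593 + 9.247*97.6 + 3.098*162 - 4.330*26
= 1739.4 kcal/day

1739.4 kcal/day


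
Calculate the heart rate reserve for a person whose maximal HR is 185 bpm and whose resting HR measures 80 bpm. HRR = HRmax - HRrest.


HRmax = 185 bpm
HRrest = 80 bpm
HRR = 185 - 80 = 105 bpm

105 bpm


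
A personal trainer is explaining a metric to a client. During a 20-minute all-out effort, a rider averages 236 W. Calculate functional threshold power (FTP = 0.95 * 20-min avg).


FTP = 0.95 * 236
= 224.2 W

224.2 W


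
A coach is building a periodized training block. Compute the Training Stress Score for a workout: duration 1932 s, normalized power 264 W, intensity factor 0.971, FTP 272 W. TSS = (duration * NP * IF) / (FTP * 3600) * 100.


Product = 1932 * 264 * 0.971 = 495256.608
Base = 272 * 3600 = 979200
TSS = 495256.608 / 979200 * 100 = 50.58

50.58 TSS


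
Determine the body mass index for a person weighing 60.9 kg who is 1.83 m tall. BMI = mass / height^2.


BMI = mass / height^2
= 60.9 / 1.83^2
= 60.9 / 3.3489
= 18.19 kg/m^2

18.19 kg/m^2


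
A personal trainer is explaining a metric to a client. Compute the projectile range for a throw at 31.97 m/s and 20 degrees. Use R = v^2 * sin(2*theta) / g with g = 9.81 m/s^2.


Two times the angle = 40 degrees
sin(40) = 0.642788
R = 1022.0809 * 0.642788 / 9.81 = 66.971 m

66.971 m


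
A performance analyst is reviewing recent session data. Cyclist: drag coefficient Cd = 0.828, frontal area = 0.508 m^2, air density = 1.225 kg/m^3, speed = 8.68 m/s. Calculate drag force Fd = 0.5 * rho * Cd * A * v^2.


v^2 = 8.68^2 = 75.3424
Fd = 0.5 * 1.225 * 0.828 * 0.508 * 75.3424
= 19.411 N

19.411 N


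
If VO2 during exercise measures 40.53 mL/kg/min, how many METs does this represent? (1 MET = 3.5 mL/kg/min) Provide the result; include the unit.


METs = VO2 / 3.5 = 40.53 / 3.5 = 11.58

11.58 METs


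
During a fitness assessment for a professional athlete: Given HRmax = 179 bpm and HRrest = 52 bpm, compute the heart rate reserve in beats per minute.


Heart rate reserve = maximum HR minus resting HR
HRR = 179 - 52 = 127 bpm

127 bpm


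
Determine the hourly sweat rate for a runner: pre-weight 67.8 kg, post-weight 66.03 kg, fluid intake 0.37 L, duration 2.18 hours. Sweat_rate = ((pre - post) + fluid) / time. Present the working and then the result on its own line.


Mass lost = 67.8 - 66.03 = 1.77 kg
Add fluid consumed: 1.77 + 0.37 = 2.14 L total sweat
Sweat rate = 2.14 / 2.18 = 0.982 L/h

0.982 L/h


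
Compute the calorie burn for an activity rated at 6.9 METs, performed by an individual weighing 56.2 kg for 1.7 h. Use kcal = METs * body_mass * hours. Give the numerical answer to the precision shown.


Product of METs and mass = 6.9 * 56.2 = 387.78
Total kcal = 387.78 * 1.7 = 659.23 kcal

659.23 kcal


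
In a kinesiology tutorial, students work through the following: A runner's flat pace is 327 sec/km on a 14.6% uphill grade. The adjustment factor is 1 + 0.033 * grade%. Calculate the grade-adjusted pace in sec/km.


Factor = 1 + 0.033 * 14.6 = 1.4818
Adjusted pace = 327 * 1.4818
= 484.55 sec/km

484.55 s/km


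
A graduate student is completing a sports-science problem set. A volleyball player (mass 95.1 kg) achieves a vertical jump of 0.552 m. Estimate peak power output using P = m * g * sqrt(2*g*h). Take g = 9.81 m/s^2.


2 * g * h = 2 * 9.81 * 0.552 = 10.83024
sqrt(10.83024) = 3.290933 m/s
P = 95.1 * 9.81 * 3.290933 = 3070.21 W

3070.21 W


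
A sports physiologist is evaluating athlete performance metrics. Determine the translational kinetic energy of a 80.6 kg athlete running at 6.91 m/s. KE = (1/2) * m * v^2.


KE = 0.5 * m * v^2
= 0.5 * 80.6 * 6.91^2
= 0.5 * 80.6 * 47.7481
= 1924.25 J

1924.25 J


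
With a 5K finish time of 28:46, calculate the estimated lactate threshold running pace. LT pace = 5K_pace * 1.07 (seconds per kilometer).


Race duration = 1726 s for 5 km
Average pace = 1726 / 5 = 345.2 s/km
LT pace = 345.2 * 1.07
= 369.36 s/km

369.36 s/km


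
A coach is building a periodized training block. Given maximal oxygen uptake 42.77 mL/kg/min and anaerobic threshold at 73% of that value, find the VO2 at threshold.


Percentage as decimal = 0.73
VO2 at AT = 42.77 * 0.73 = 31.22 mL/kg/min

31.22 mL/kg/min


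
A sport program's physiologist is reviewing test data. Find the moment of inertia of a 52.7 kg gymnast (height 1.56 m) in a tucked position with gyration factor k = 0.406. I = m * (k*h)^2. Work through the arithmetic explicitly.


Radius of gyration = 0.406 * 1.56 = 0.63336 m
I = 52.7 * 0.63336^2
= 52.7 * 0.401145
= 21.14 kg*m^2

21.14 kg*m^2


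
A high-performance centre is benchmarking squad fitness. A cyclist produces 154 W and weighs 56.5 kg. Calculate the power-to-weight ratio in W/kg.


P/W = power / mass
= 154 / 56.5
= 2.726 W/kg

2.726 W/kg


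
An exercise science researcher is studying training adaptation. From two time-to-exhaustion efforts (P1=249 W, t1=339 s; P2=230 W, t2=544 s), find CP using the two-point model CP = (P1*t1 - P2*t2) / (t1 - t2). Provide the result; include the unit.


Work in trial 1 = 84411 J
Work in trial 2 = 125120 J
Delta work = -40709 J
Delta time = -205 s
CP = -40709 / -205 = 198.58 W

198.58 W


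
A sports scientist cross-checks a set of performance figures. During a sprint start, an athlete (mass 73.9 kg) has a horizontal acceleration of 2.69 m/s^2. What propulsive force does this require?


Propulsive force = mass * acceleration
= 73.9 kg * 2.69 m/s^2
= 198.79 N

198.79 N


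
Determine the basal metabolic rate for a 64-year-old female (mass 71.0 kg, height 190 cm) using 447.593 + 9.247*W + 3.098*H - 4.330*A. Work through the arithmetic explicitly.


BMR = 447.593 + 9.247*71.0 + 3.098*190 - 4.330*64
= 1415.63 kcal/day

1415.63 kcal/day


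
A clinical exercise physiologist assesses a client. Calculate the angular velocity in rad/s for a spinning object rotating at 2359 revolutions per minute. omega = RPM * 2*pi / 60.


omega = RPM * 2*pi / 60
= 2359 * 6.28318531 / 60
= 247.034 rad/s

247.034 rad/s


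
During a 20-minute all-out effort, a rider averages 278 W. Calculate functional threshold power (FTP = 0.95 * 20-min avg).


FTP = 0.95 * 278
= 264.1 W

264.1 W


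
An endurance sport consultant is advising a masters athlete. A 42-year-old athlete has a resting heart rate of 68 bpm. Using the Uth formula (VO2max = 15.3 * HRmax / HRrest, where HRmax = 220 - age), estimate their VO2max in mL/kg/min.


HRmax = 220 - 42 = 178 bpm
Ratio = HRmax / HRrest = 178 / 68 = 2.6176
VO2max = 15.3 * 2.6176 = 40.05 mL/kg/min

40.05 mL/kg/min


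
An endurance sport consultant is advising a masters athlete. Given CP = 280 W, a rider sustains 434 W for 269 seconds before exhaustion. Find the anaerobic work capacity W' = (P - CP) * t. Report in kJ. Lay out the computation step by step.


Excess power = 434 - 280 = 154 W
Work above CP = 154 * 269 = 41426 J
W' = 41.426 kJ

41.426 kJ


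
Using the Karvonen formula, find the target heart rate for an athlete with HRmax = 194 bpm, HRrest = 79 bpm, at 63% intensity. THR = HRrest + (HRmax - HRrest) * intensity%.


HRR = 194 - 79 = 115
THR = 79 + 115 * 0.63
= 79 + 72.45
= 151.45 bpm

151.45 bpm


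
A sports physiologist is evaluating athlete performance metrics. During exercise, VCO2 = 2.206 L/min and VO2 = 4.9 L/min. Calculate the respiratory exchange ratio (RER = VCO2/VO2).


RER = VCO2 / VO2
= 2.206 / 4.9
= 0.4502

0.4502


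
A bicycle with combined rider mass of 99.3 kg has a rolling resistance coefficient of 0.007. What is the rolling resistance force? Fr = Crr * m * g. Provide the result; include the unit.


Fr = 0.007 * 99.3 * 9.81
= 0.6951 * 9.81
= 6.819 N

6.819 N


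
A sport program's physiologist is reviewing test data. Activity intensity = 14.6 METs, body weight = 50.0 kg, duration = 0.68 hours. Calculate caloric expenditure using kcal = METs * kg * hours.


kcal = 14.6 * 50.0 * 0.68
= 730.0 * 0.68
= 496.4 kcal

496.4 kcal


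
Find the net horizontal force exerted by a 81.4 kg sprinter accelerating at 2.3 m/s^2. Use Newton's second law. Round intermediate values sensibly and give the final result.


Newton's second law: F = m * a
F = 81.4 * 2.3 = 187.22 N

187.22 N


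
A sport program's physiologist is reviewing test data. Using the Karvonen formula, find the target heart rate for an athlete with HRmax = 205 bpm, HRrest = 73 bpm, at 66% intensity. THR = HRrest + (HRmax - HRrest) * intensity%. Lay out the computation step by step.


HRR = 205 - 73 = 132
THR = 73 + 132 * 0.66
= 73 + 87.12
= 160.12 bpm

160.12 bpm


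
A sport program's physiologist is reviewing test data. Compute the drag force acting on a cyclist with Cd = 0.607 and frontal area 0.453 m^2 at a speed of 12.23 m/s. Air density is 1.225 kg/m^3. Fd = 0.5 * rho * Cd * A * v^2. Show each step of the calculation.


Step 1: v^2 = 149.5729
Step 2: Fd = 0.5 * 1.225 * 0.607 * 0.453 * 149.5729
= 25.191 N

25.191 N


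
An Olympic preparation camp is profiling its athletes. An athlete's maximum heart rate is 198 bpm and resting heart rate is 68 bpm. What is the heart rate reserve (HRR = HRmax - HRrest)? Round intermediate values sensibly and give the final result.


HRR = HRmax - HRrest
= 198 - 68
= 130 bpm

130 bpm


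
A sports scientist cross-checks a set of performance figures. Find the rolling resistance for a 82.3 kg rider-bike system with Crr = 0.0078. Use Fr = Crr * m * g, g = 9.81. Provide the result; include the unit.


m * g = 82.3 * 9.81 = 807.363 N
Fr = 0.0078 * 807.363 = 6.297 N

6.297 N


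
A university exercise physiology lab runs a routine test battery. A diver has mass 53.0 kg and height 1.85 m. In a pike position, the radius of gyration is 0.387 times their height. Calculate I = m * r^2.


r = 0.387 * 1.85 = 0.71595 m
I = m * r^2 = 53.0 * 0.512584 = 27.167 kg*m^2

27.167 kg*m^2


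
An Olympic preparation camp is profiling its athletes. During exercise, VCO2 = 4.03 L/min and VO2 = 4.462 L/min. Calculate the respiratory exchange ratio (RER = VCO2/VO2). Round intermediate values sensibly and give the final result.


RER = VCO2 / VO2
= 4.03 / 4.462
= 0.9032

0.9032


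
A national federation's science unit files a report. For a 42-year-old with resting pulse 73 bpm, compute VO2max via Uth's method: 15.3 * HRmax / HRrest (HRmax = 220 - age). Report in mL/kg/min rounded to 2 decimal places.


Step 1: HRmax = 220 - 42 = 178 bpm
Step 2: Ratio = 178 / 73 = 2.4384
Step 3: VO2max = 15.3 * 2.4384 = 37.31 mL/kg/min

37.31 mL/kg/min


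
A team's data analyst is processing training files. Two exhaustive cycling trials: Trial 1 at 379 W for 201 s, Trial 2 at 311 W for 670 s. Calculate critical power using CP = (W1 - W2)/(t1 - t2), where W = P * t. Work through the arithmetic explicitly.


W1 = 379 * 201 = 76179 J
W2 = 311 * 670 = 208370 J
CP = (76179 - 208370) / (201 - 670)
= -132191 / -469
= 281.86 W

281.86 W


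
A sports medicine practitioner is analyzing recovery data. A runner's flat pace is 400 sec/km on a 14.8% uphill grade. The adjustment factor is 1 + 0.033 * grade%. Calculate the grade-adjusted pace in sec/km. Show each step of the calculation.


Factor = 1 + 0.033 * 14.8 = 1.4884
Adjusted pace = 400 * 1.4884
= 595.36 sec/km

595.36 s/km


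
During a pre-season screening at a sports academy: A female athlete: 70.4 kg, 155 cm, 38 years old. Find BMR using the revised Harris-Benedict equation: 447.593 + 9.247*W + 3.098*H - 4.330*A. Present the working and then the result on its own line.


Intercept = 447.593
Weight contribution = 9.247 * 70.4 = 650.9888
Height contribution = 3.098 * 155 = 480.19
Age contribution = 4.33 * 38 = 164.54
BMR = 447.593 + 650.9888 + 480.19 - 164.54
= 1414.23 kcal/day

1414.23 kcal/day


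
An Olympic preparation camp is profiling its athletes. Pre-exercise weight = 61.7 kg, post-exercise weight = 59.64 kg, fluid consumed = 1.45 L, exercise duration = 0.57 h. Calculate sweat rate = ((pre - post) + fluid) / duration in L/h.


Weight loss = 61.7 - 59.64 = 2.06 kg (approx L)
Total sweat = 2.06 + 1.45 = 3.51 L
Sweat rate = 3.51 / 0.57 = 6.158 L/h

6.158 L/h


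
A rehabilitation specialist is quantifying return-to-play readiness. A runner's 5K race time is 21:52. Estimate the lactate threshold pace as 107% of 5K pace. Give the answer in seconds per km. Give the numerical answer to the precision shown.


Total race time = 21*60 + 52 = 1312 seconds
5K pace = 1312 / 5 = 262.4 sec/km
LT pace = 262.4 * 1.07 = 280.77 sec/km

280.77 s/km


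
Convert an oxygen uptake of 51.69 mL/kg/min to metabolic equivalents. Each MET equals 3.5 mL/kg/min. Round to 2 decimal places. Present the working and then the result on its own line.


One MET = 3.5 mL/kg/min
Number of METs = 51.69 / 3.5
= 14.77 METs

14.77 METs


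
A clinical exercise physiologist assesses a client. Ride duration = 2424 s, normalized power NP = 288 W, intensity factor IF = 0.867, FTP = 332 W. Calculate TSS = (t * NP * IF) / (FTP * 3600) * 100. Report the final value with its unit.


Numerator = 2424 * 288 * 0.867 = 605263.104
Denominator = 332 * 3600 = 1195200
TSS = 605263.104 / 1195200 * 100
= 50.64

50.64 TSS


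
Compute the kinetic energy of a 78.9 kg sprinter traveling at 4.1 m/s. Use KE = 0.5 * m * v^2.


Velocity squared = 16.81
KE = 0.5 * 78.9 * 16.81 = 663.15 J

663.15 J


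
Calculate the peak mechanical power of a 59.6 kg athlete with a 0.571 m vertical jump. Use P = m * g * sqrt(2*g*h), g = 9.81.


First, sqrt(2gh) = sqrt(2 * 9.81 * 0.571)
= sqrt(11.20302) = 3.347091 m/s
Power = 59.6 * 9.81 * 3.347091 = 1956.96 W

1956.96 W


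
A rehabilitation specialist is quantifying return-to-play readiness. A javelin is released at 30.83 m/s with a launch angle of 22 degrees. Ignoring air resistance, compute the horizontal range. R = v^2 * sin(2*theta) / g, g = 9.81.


Launch speed squared = 950.4889
sin(2 * 22 deg) = 0.694658
Range = 950.4889 * 0.694658 / 9.81
= 67.305 m

67.305 m


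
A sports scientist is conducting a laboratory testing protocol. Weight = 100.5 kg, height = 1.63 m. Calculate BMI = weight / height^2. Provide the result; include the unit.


height^2 = 1.63^2 = 2.6569
BMI = 100.5 / 2.6569 = 37.83 kg/m^2

37.83 kg/m^2


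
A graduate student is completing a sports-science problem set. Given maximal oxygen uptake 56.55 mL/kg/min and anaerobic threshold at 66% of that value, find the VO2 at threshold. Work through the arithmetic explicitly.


Percentage as decimal = 0.66
VO2 at AT = 56.55 * 0.66 = 37.32 mL/kg/min

37.32 mL/kg/min


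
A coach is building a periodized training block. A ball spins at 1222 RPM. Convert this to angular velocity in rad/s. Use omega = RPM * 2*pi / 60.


omega = 1222 * 2 * pi / 60
= 1222 * 6.28318531 / 60
= 7678.052 / 60
= 127.968 rad/s

127.968 rad/s


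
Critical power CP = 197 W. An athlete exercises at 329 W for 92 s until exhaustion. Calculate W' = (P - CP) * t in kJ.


P - CP = 329 - 197 = 132 W
W' = 132 * 92 = 12144 J
= 12144 / 1000 = 12.144 kJ

12.144 kJ


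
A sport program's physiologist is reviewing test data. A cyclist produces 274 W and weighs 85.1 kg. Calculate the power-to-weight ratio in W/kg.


P/W = power / mass
= 274 / 85.1
= 3.22 W/kg

3.22 W/kg


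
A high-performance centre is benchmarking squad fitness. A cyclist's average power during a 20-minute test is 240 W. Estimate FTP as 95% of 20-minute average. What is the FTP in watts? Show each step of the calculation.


FTP = 20-min power * 0.95
= 240 * 0.95
= 228.0 W

228.0 W


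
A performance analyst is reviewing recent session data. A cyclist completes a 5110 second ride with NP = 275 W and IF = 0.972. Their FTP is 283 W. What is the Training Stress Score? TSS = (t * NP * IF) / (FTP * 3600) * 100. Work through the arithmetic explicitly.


t * NP * IF = 5110 * 275 * 0.972 = 1365903.0
FTP * 3600 = 1018800
TSS = (1365903.0 / 1018800) * 100 = 134.07

134.07 TSS


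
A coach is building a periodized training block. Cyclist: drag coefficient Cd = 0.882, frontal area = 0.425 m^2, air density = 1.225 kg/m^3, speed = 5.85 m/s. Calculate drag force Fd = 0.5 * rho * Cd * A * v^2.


v^2 = 5.85^2 = 34.2225
Fd = 0.5 * 1.225 * 0.882 * 0.425 * 34.2225
= 7.857 N

7.857 N


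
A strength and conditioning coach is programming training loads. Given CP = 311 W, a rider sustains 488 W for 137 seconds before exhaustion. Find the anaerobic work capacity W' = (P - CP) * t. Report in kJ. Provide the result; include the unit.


Excess power = 488 - 311 = 177 W
Work above CP = 177 * 137 = 24249 J
W' = 24.249 kJ

24.249 kJ


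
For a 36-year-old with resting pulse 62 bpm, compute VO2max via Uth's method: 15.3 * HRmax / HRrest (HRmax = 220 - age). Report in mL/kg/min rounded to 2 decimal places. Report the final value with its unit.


Step 1: HRmax = 220 - 36 = 184 bpm
Step 2: Ratio = 184 / 62 = 2.9677
Step 3: VO2max = 15.3 * 2.9677 = 45.41 mL/kg/min

45.41 mL/kg/min


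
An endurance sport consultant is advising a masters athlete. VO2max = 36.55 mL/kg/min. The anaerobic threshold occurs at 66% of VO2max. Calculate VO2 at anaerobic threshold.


AT fraction = 66 / 100 = 0.66
AT VO2 = 36.55 * 0.66
= 24.12 mL/kg/min

24.12 mL/kg/min


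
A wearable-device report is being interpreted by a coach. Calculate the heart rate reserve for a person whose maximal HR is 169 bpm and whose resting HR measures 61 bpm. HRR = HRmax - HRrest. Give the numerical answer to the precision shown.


HRmax = 169 bpm
HRrest = 61 bpm
HRR = 169 - 61 = 108 bpm

108 bpm


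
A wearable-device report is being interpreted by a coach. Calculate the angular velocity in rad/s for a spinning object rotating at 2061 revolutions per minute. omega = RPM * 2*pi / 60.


omega = RPM * 2*pi / 60
= 2061 * 6.28318531 / 60
= 215.827 rad/s

215.827 rad/s


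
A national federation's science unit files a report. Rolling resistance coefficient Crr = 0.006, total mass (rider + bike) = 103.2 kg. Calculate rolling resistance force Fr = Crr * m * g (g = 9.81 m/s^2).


Fr = Crr * m * g
= 0.006 * 103.2 * 9.81
= 6.074 N

6.074 N


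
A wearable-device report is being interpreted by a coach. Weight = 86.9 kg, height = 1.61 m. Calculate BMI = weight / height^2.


height^2 = 1.61^2 = 2.5921
BMI = 86.9 / 2.5921 = 33.52 kg/m^2

33.52 kg/m^2


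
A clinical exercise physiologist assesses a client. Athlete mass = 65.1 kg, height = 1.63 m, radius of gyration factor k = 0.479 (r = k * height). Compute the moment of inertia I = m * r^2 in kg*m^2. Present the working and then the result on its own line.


r = k * height = 0.479 * 1.63 = 0.78077 m
r^2 = 0.78077^2 = 0.609602
I = 65.1 * 0.609602 = 39.685 kg*m^2

39.685 kg*m^2


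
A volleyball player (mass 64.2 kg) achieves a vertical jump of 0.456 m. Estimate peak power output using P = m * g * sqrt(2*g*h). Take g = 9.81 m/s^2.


2 * g * h = 2 * 9.81 * 0.456 = 8.94672
sqrt(8.94672) = 2.991107 m/s
P = 64.2 * 9.81 * 2.991107 = 1883.81 W

1883.81 W


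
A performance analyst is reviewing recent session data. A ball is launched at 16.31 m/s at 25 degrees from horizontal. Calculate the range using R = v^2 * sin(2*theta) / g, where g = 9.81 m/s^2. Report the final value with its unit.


sin(2 * 25) = sin(50) = 0.766044
v^2 = 16.31^2 = 266.0161
R = 266.0161 * 0.766044 / 9.81
= 20.773 m

20.773 m


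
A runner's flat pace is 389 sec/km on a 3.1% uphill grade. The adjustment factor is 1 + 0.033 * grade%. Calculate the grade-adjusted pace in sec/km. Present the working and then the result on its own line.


Factor = 1 + 0.033 * 3.1 = 1.1023
Adjusted pace = 389 * 1.1023
= 428.79 sec/km

428.79 s/km


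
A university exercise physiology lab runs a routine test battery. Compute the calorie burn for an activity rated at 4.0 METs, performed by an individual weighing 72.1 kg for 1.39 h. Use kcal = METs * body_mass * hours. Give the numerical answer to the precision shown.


Product of METs and mass = 4.0 * 72.1 = 288.4
Total kcal = 288.4 * 1.39 = 400.88 kcal

400.88 kcal


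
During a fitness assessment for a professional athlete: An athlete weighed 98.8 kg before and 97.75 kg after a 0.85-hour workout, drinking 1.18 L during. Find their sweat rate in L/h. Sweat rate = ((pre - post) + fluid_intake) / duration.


Body mass change = 1.05 kg
Total sweat loss = 1.05 + 1.18 = 2.23 L
Rate = 2.23 / 0.85 = 2.624 L/h

2.624 L/h


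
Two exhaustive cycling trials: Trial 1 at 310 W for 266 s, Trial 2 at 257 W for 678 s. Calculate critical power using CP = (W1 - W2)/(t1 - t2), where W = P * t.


W1 = 310 * 266 = 82460 J
W2 = 257 * 678 = 174246 J
CP = (82460 - 174246) / (266 - 678)
= -91786 / -412
= 222.78 W

222.78 W


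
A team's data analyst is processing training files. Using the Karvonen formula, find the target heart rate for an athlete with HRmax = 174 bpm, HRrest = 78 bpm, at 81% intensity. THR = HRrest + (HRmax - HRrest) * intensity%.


HRR = 174 - 78 = 96
THR = 78 + 96 * 0.81
= 78 + 77.76
= 155.76 bpm

155.76 bpm


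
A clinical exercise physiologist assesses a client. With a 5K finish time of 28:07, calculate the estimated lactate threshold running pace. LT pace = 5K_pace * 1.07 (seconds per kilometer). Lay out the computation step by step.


Race duration = 1687 s for 5 km
Average pace = 1687 / 5 = 337.4 s/km
LT pace = 337.4 * 1.07
= 361.02 s/km

361.02 s/km


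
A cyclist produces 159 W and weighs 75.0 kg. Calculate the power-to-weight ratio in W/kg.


P/W = power / mass
= 159 / 75.0
= 2.12 W/kg

2.12 W/kg


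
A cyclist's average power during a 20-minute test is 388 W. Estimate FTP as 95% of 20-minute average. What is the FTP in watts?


FTP = 20-min power * 0.95
= 388 * 0.95
= 368.6 W

368.6 W


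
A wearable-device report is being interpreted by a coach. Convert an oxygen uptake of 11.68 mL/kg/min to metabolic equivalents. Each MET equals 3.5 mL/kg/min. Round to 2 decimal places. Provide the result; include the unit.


One MET = 3.5 mL/kg/min
Number of METs = 11.68 / 3.5
= 3.34 METs

3.34 METs


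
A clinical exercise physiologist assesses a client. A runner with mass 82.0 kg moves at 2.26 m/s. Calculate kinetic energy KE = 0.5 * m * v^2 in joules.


v^2 = 2.26^2 = 5.1076
KE = 0.5 * 82.0 * 5.1076
= 209.41 J

209.41 J


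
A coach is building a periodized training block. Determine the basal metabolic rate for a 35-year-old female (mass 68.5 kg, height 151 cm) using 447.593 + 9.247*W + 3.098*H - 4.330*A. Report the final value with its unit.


BMR = 447.593 + 9.247*68.5 + 3.098*151 - 4.330*35
= 1397.26 kcal/day

1397.26 kcal/day


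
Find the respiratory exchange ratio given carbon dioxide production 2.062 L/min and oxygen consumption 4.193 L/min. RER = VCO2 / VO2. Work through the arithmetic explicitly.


VCO2 = 2.062 L/min
VO2 = 4.193 L/min
RER = 2.062 / 4.193 = 0.4918

0.4918


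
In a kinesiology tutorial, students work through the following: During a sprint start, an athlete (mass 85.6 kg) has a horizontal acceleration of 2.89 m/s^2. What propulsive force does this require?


Propulsive force = mass * acceleration
= 85.6 kg * 2.89 m/s^2
= 247.38 N

247.38 N


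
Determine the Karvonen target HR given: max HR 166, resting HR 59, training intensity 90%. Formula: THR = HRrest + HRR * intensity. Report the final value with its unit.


HRR = HRmax - HRrest = 166 - 59 = 107
THR = 59 + 107 * 0.9
= 155.3 bpm

155.3 bpm


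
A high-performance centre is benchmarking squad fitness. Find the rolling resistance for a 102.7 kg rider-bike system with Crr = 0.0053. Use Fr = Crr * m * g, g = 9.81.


m * g = 102.7 * 9.81 = 1007.487 N
Fr = 0.0053 * 1007.487 = 5.34 N

5.34 N


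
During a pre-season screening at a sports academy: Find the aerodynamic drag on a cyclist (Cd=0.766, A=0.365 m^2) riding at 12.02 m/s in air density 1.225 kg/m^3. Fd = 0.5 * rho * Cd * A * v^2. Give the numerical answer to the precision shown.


Fd = 0.5 * 1.225 * 0.766 * 0.365 * 12.02^2
= 0.5 * 1.225 * 0.766 * 0.365 * 144.4804
= 24.742 N

24.742 N


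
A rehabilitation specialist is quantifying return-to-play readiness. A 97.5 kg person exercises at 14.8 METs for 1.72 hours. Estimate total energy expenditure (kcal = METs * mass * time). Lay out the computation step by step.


Energy = METs * mass(kg) * time(h)
= 14.8 * 97.5 * 1.72
= 2481.96 kcal

2481.96 kcal


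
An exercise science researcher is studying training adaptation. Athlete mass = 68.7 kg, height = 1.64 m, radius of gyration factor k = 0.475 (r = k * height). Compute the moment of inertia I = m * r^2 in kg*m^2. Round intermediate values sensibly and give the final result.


r = k * height = 0.475 * 1.64 = 0.779 m
r^2 = 0.779^2 = 0.606841
I = 68.7 * 0.606841 = 41.69 kg*m^2

41.69 kg*m^2


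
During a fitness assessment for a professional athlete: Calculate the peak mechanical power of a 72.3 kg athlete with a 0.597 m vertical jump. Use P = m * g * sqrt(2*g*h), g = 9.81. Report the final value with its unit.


First, sqrt(2gh) = sqrt(2 * 9.81 * 0.597)
= sqrt(11.71314) = 3.422446 m/s
Power = 72.3 * 9.81 * 3.422446 = 2427.41 W

2427.41 W


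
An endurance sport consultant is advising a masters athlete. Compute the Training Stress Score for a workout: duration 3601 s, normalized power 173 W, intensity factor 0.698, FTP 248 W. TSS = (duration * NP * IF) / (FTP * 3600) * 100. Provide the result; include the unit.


Product = 3601 * 173 * 0.698 = 434835.154
Base = 248 * 3600 = 892800
TSS = 434835.154 / 892800 * 100 = 48.7

48.7 TSS


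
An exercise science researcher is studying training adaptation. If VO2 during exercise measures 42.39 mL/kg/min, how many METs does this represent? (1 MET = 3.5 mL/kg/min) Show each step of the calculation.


METs = VO2 / 3.5 = 42.39 / 3.5 = 12.11

12.11 METs


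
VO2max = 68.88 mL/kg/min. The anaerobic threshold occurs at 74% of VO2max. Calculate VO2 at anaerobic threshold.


AT fraction = 74 / 100 = 0.74
AT VO2 = 68.88 * 0.74
= 50.97 mL/kg/min

50.97 mL/kg/min


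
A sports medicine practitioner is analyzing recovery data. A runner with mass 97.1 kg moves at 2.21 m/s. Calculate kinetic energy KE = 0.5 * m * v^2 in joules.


v^2 = 2.21^2 = 4.8841
KE = 0.5 * 97.1 * 4.8841
= 237.12 J

237.12 J


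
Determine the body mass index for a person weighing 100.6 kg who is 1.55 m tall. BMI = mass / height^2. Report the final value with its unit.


BMI = mass / height^2
= 100.6 / 1.55^2
= 100.6 / 2.4025
= 41.87 kg/m^2

41.87 kg/m^2


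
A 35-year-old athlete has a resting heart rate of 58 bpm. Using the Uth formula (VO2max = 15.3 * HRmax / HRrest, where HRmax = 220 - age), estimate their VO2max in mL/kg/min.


HRmax = 220 - 35 = 185 bpm
Ratio = HRmax / HRrest = 185 / 58 = 3.1897
VO2max = 15.3 * 3.1897 = 48.8 mL/kg/min

48.8 mL/kg/min


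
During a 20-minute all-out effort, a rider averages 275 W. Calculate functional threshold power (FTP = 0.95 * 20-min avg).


FTP = 0.95 * 275
= 261.25 W

261.25 W


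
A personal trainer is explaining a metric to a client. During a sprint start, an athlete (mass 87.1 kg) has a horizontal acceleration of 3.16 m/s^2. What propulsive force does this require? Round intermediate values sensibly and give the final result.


Propulsive force = mass * acceleration
= 87.1 kg * 3.16 m/s^2
= 275.24 N

275.24 N


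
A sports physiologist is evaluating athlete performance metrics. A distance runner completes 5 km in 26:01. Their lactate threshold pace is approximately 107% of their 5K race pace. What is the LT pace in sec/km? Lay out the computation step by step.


Convert to seconds: 26 min 1 s = 1561 s
Pace per km = 1561 / 5 = 312.2 s/km
LT pace = 312.2 * 1.07 = 334.05 s/km

334.05 s/km


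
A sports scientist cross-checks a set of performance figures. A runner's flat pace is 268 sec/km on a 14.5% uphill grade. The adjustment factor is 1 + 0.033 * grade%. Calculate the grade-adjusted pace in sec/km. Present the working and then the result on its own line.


Factor = 1 + 0.033 * 14.5 = 1.4785
Adjusted pace = 268 * 1.4785
= 396.24 sec/km

396.24 s/km


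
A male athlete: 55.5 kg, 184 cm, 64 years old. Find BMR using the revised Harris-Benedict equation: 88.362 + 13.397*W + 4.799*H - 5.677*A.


Intercept = 88.362
Weight contribution = 13.397 * 55.5 = 743.5335
Height contribution = 4.799 * 184 = 883.016
Age contribution = 5.677 * 64 = 363.328
BMR = 88.362 + 743.5335 + 883.016 - 363.328
= 1351.58 kcal/day

1351.58 kcal/day


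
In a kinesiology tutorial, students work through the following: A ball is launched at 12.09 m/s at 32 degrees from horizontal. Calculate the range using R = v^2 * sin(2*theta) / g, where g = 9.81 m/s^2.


sin(2 * 32) = sin(64) = 0.898794
v^2 = 12.09^2 = 146.1681
R = 146.1681 * 0.898794 / 9.81
= 13.392 m

13.392 m


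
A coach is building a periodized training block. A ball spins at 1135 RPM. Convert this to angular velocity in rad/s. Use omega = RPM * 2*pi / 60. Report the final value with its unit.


omega = 1135 * 2 * pi / 60
= 1135 * 6.28318531 / 60
= 7131.415 / 60
= 118.857 rad/s

118.857 rad/s


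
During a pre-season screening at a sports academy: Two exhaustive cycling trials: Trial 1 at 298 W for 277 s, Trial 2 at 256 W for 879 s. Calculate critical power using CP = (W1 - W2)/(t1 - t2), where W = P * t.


W1 = 298 * 277 = 82546 J
W2 = 256 * 879 = 225024 J
CP = (82546 - 225024) / (277 - 879)
= -142478 / -602
= 236.67 W

236.67 W


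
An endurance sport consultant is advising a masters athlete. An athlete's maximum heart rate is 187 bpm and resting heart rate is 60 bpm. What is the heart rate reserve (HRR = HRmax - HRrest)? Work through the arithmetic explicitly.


HRR = HRmax - HRrest
= 187 - 60
= 127 bpm

127 bpm


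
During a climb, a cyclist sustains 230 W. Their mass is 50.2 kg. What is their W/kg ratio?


Power-to-weight = 230 W / 50.2 kg
= 4.582 W/kg

4.582 W/kg


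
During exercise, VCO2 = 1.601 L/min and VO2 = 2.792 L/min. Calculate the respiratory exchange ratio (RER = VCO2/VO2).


RER = VCO2 / VO2
= 1.601 / 2.792
= 0.5734

0.5734


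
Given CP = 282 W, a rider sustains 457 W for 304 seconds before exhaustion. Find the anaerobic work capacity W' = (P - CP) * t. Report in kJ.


Excess power = 457 - 282 = 175 W
Work above CP = 175 * 304 = 53200 J
W' = 53.2 kJ

53.2 kJ


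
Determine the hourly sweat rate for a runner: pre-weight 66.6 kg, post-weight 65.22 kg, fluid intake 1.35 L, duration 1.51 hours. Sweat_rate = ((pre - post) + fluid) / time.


Mass lost = 66.6 - 65.22 = 1.38 kg
Add fluid consumed: 1.38 + 1.35 = 2.73 L total sweat
Sweat rate = 2.73 / 1.51 = 1.808 L/h

1.808 L/h
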